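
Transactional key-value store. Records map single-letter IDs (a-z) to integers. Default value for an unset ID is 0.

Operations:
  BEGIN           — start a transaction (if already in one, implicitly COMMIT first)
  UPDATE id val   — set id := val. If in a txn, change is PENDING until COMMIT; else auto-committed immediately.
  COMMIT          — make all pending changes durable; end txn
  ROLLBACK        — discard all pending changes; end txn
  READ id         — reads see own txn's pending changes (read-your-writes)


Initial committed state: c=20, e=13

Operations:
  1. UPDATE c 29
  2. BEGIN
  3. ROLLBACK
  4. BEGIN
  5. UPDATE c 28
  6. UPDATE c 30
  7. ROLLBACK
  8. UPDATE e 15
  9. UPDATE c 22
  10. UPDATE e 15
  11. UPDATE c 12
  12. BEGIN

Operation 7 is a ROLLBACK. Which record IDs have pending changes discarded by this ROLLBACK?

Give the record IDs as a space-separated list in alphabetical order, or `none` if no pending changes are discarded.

Answer: c

Derivation:
Initial committed: {c=20, e=13}
Op 1: UPDATE c=29 (auto-commit; committed c=29)
Op 2: BEGIN: in_txn=True, pending={}
Op 3: ROLLBACK: discarded pending []; in_txn=False
Op 4: BEGIN: in_txn=True, pending={}
Op 5: UPDATE c=28 (pending; pending now {c=28})
Op 6: UPDATE c=30 (pending; pending now {c=30})
Op 7: ROLLBACK: discarded pending ['c']; in_txn=False
Op 8: UPDATE e=15 (auto-commit; committed e=15)
Op 9: UPDATE c=22 (auto-commit; committed c=22)
Op 10: UPDATE e=15 (auto-commit; committed e=15)
Op 11: UPDATE c=12 (auto-commit; committed c=12)
Op 12: BEGIN: in_txn=True, pending={}
ROLLBACK at op 7 discards: ['c']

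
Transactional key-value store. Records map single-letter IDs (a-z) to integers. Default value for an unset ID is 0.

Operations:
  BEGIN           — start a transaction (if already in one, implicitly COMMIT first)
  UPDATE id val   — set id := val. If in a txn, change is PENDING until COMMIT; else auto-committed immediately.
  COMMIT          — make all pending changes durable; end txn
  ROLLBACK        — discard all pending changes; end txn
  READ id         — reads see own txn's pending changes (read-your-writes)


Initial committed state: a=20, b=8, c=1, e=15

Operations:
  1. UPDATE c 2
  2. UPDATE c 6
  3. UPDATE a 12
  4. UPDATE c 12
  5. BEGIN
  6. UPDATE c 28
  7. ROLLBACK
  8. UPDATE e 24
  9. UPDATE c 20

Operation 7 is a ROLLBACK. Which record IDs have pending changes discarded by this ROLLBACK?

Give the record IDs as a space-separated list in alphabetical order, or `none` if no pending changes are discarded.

Initial committed: {a=20, b=8, c=1, e=15}
Op 1: UPDATE c=2 (auto-commit; committed c=2)
Op 2: UPDATE c=6 (auto-commit; committed c=6)
Op 3: UPDATE a=12 (auto-commit; committed a=12)
Op 4: UPDATE c=12 (auto-commit; committed c=12)
Op 5: BEGIN: in_txn=True, pending={}
Op 6: UPDATE c=28 (pending; pending now {c=28})
Op 7: ROLLBACK: discarded pending ['c']; in_txn=False
Op 8: UPDATE e=24 (auto-commit; committed e=24)
Op 9: UPDATE c=20 (auto-commit; committed c=20)
ROLLBACK at op 7 discards: ['c']

Answer: c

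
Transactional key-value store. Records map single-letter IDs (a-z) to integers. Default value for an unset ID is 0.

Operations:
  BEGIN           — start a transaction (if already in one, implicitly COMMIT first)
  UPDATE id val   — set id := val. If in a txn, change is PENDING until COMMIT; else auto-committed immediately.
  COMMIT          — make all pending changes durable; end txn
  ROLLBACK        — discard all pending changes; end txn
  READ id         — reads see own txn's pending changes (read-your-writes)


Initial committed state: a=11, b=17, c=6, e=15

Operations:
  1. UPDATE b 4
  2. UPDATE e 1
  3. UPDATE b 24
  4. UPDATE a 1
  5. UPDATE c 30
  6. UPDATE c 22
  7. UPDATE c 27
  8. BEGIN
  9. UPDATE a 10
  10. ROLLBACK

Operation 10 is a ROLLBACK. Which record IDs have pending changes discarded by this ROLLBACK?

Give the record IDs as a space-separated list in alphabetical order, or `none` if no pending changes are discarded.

Initial committed: {a=11, b=17, c=6, e=15}
Op 1: UPDATE b=4 (auto-commit; committed b=4)
Op 2: UPDATE e=1 (auto-commit; committed e=1)
Op 3: UPDATE b=24 (auto-commit; committed b=24)
Op 4: UPDATE a=1 (auto-commit; committed a=1)
Op 5: UPDATE c=30 (auto-commit; committed c=30)
Op 6: UPDATE c=22 (auto-commit; committed c=22)
Op 7: UPDATE c=27 (auto-commit; committed c=27)
Op 8: BEGIN: in_txn=True, pending={}
Op 9: UPDATE a=10 (pending; pending now {a=10})
Op 10: ROLLBACK: discarded pending ['a']; in_txn=False
ROLLBACK at op 10 discards: ['a']

Answer: a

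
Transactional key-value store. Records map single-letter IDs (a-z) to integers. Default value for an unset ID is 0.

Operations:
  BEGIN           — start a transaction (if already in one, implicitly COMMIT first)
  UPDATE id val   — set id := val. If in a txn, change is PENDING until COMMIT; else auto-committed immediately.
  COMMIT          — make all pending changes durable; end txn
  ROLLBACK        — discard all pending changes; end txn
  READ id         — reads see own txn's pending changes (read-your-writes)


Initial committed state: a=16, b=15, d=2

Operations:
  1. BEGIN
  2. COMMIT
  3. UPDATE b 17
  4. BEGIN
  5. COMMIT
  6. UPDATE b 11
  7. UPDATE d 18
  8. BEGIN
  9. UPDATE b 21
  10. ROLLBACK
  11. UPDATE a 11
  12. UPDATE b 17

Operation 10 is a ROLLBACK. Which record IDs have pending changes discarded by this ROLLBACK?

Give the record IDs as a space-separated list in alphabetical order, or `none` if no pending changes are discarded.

Answer: b

Derivation:
Initial committed: {a=16, b=15, d=2}
Op 1: BEGIN: in_txn=True, pending={}
Op 2: COMMIT: merged [] into committed; committed now {a=16, b=15, d=2}
Op 3: UPDATE b=17 (auto-commit; committed b=17)
Op 4: BEGIN: in_txn=True, pending={}
Op 5: COMMIT: merged [] into committed; committed now {a=16, b=17, d=2}
Op 6: UPDATE b=11 (auto-commit; committed b=11)
Op 7: UPDATE d=18 (auto-commit; committed d=18)
Op 8: BEGIN: in_txn=True, pending={}
Op 9: UPDATE b=21 (pending; pending now {b=21})
Op 10: ROLLBACK: discarded pending ['b']; in_txn=False
Op 11: UPDATE a=11 (auto-commit; committed a=11)
Op 12: UPDATE b=17 (auto-commit; committed b=17)
ROLLBACK at op 10 discards: ['b']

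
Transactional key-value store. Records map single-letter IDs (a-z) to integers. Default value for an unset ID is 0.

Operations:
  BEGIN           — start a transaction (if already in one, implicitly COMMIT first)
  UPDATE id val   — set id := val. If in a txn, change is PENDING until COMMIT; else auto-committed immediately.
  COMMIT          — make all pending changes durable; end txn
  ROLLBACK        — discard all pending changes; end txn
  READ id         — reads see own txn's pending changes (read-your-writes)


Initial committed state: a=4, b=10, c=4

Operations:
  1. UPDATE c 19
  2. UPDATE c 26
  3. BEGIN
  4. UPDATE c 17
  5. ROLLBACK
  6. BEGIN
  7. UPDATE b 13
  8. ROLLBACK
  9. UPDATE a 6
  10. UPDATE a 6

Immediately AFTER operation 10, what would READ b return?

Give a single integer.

Initial committed: {a=4, b=10, c=4}
Op 1: UPDATE c=19 (auto-commit; committed c=19)
Op 2: UPDATE c=26 (auto-commit; committed c=26)
Op 3: BEGIN: in_txn=True, pending={}
Op 4: UPDATE c=17 (pending; pending now {c=17})
Op 5: ROLLBACK: discarded pending ['c']; in_txn=False
Op 6: BEGIN: in_txn=True, pending={}
Op 7: UPDATE b=13 (pending; pending now {b=13})
Op 8: ROLLBACK: discarded pending ['b']; in_txn=False
Op 9: UPDATE a=6 (auto-commit; committed a=6)
Op 10: UPDATE a=6 (auto-commit; committed a=6)
After op 10: visible(b) = 10 (pending={}, committed={a=6, b=10, c=26})

Answer: 10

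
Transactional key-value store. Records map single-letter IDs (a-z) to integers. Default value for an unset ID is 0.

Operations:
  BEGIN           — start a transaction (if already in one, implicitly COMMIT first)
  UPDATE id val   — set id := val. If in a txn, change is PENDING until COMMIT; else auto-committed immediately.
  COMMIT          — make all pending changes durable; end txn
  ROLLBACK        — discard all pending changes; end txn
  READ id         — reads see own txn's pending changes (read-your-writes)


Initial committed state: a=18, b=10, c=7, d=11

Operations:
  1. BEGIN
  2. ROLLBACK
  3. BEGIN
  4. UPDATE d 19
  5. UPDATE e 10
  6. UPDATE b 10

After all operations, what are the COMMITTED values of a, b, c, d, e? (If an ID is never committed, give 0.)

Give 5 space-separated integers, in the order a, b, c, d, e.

Answer: 18 10 7 11 0

Derivation:
Initial committed: {a=18, b=10, c=7, d=11}
Op 1: BEGIN: in_txn=True, pending={}
Op 2: ROLLBACK: discarded pending []; in_txn=False
Op 3: BEGIN: in_txn=True, pending={}
Op 4: UPDATE d=19 (pending; pending now {d=19})
Op 5: UPDATE e=10 (pending; pending now {d=19, e=10})
Op 6: UPDATE b=10 (pending; pending now {b=10, d=19, e=10})
Final committed: {a=18, b=10, c=7, d=11}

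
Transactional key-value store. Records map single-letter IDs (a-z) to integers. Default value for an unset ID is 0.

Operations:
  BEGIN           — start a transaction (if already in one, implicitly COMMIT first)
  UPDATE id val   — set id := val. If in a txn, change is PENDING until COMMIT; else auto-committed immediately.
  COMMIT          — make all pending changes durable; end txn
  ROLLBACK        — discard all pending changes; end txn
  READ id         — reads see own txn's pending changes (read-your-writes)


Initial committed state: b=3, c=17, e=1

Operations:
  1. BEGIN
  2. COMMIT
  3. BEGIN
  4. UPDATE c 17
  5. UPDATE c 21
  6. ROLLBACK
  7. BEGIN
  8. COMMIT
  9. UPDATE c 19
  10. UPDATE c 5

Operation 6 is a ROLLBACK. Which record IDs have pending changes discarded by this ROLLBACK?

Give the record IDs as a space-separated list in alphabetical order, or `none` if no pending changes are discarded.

Answer: c

Derivation:
Initial committed: {b=3, c=17, e=1}
Op 1: BEGIN: in_txn=True, pending={}
Op 2: COMMIT: merged [] into committed; committed now {b=3, c=17, e=1}
Op 3: BEGIN: in_txn=True, pending={}
Op 4: UPDATE c=17 (pending; pending now {c=17})
Op 5: UPDATE c=21 (pending; pending now {c=21})
Op 6: ROLLBACK: discarded pending ['c']; in_txn=False
Op 7: BEGIN: in_txn=True, pending={}
Op 8: COMMIT: merged [] into committed; committed now {b=3, c=17, e=1}
Op 9: UPDATE c=19 (auto-commit; committed c=19)
Op 10: UPDATE c=5 (auto-commit; committed c=5)
ROLLBACK at op 6 discards: ['c']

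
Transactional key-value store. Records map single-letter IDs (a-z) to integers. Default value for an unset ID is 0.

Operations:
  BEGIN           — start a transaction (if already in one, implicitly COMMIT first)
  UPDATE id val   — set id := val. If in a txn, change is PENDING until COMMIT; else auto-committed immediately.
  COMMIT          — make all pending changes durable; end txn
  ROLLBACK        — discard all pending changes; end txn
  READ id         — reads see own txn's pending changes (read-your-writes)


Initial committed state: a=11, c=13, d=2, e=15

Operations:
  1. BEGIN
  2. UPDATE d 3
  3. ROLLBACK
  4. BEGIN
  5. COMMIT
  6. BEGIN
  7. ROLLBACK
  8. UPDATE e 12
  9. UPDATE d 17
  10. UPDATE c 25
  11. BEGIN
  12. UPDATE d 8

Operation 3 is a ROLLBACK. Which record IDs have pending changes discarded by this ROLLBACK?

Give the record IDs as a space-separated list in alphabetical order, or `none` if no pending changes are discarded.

Answer: d

Derivation:
Initial committed: {a=11, c=13, d=2, e=15}
Op 1: BEGIN: in_txn=True, pending={}
Op 2: UPDATE d=3 (pending; pending now {d=3})
Op 3: ROLLBACK: discarded pending ['d']; in_txn=False
Op 4: BEGIN: in_txn=True, pending={}
Op 5: COMMIT: merged [] into committed; committed now {a=11, c=13, d=2, e=15}
Op 6: BEGIN: in_txn=True, pending={}
Op 7: ROLLBACK: discarded pending []; in_txn=False
Op 8: UPDATE e=12 (auto-commit; committed e=12)
Op 9: UPDATE d=17 (auto-commit; committed d=17)
Op 10: UPDATE c=25 (auto-commit; committed c=25)
Op 11: BEGIN: in_txn=True, pending={}
Op 12: UPDATE d=8 (pending; pending now {d=8})
ROLLBACK at op 3 discards: ['d']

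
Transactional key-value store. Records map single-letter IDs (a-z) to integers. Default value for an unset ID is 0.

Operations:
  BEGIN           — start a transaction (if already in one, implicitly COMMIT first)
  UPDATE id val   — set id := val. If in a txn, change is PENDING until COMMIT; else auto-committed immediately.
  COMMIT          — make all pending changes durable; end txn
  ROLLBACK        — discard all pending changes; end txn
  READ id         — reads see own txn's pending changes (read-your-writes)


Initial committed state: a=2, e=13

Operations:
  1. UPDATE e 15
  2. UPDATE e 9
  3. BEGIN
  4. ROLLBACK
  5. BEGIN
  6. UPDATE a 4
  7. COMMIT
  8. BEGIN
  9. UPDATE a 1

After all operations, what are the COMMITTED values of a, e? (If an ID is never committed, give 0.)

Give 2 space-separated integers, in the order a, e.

Answer: 4 9

Derivation:
Initial committed: {a=2, e=13}
Op 1: UPDATE e=15 (auto-commit; committed e=15)
Op 2: UPDATE e=9 (auto-commit; committed e=9)
Op 3: BEGIN: in_txn=True, pending={}
Op 4: ROLLBACK: discarded pending []; in_txn=False
Op 5: BEGIN: in_txn=True, pending={}
Op 6: UPDATE a=4 (pending; pending now {a=4})
Op 7: COMMIT: merged ['a'] into committed; committed now {a=4, e=9}
Op 8: BEGIN: in_txn=True, pending={}
Op 9: UPDATE a=1 (pending; pending now {a=1})
Final committed: {a=4, e=9}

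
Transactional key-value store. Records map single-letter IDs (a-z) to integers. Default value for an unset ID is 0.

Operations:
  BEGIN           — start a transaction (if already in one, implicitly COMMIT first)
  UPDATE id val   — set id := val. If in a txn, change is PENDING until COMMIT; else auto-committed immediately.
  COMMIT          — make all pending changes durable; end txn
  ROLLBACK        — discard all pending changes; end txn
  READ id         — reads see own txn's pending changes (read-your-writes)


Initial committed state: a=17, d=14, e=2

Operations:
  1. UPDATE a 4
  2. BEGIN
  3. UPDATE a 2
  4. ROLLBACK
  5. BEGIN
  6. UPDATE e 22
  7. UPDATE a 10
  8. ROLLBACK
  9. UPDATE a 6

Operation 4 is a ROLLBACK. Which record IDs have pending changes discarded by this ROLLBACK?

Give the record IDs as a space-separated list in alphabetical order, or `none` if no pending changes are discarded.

Answer: a

Derivation:
Initial committed: {a=17, d=14, e=2}
Op 1: UPDATE a=4 (auto-commit; committed a=4)
Op 2: BEGIN: in_txn=True, pending={}
Op 3: UPDATE a=2 (pending; pending now {a=2})
Op 4: ROLLBACK: discarded pending ['a']; in_txn=False
Op 5: BEGIN: in_txn=True, pending={}
Op 6: UPDATE e=22 (pending; pending now {e=22})
Op 7: UPDATE a=10 (pending; pending now {a=10, e=22})
Op 8: ROLLBACK: discarded pending ['a', 'e']; in_txn=False
Op 9: UPDATE a=6 (auto-commit; committed a=6)
ROLLBACK at op 4 discards: ['a']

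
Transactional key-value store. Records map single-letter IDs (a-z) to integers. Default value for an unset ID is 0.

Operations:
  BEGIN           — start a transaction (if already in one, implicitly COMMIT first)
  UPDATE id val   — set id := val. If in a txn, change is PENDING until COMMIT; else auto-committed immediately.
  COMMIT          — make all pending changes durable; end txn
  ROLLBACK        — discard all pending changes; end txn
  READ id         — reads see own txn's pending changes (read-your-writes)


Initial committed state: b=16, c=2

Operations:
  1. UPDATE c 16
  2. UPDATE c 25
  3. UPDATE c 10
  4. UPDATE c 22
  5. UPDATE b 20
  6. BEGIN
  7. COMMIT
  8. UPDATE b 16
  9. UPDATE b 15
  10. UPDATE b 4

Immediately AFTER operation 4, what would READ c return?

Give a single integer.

Answer: 22

Derivation:
Initial committed: {b=16, c=2}
Op 1: UPDATE c=16 (auto-commit; committed c=16)
Op 2: UPDATE c=25 (auto-commit; committed c=25)
Op 3: UPDATE c=10 (auto-commit; committed c=10)
Op 4: UPDATE c=22 (auto-commit; committed c=22)
After op 4: visible(c) = 22 (pending={}, committed={b=16, c=22})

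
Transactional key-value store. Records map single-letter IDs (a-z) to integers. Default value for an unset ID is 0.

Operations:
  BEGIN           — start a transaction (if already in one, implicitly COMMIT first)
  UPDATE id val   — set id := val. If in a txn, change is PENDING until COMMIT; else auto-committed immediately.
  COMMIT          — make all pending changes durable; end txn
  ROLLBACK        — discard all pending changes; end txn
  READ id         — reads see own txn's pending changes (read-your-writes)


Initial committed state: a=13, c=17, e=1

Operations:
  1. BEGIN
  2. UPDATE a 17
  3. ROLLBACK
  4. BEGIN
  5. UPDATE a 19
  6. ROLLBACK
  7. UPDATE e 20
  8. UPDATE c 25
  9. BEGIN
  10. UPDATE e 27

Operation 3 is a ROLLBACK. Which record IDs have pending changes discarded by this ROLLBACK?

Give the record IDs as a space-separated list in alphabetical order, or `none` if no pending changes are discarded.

Answer: a

Derivation:
Initial committed: {a=13, c=17, e=1}
Op 1: BEGIN: in_txn=True, pending={}
Op 2: UPDATE a=17 (pending; pending now {a=17})
Op 3: ROLLBACK: discarded pending ['a']; in_txn=False
Op 4: BEGIN: in_txn=True, pending={}
Op 5: UPDATE a=19 (pending; pending now {a=19})
Op 6: ROLLBACK: discarded pending ['a']; in_txn=False
Op 7: UPDATE e=20 (auto-commit; committed e=20)
Op 8: UPDATE c=25 (auto-commit; committed c=25)
Op 9: BEGIN: in_txn=True, pending={}
Op 10: UPDATE e=27 (pending; pending now {e=27})
ROLLBACK at op 3 discards: ['a']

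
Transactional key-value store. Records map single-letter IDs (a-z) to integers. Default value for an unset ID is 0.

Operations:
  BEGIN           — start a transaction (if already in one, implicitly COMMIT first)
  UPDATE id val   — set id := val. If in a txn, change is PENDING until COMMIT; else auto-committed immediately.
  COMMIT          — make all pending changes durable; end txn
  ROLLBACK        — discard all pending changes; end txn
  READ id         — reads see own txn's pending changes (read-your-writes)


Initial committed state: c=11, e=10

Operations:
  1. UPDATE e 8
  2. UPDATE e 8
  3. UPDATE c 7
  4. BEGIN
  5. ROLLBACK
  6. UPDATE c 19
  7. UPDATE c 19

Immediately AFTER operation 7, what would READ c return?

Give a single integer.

Answer: 19

Derivation:
Initial committed: {c=11, e=10}
Op 1: UPDATE e=8 (auto-commit; committed e=8)
Op 2: UPDATE e=8 (auto-commit; committed e=8)
Op 3: UPDATE c=7 (auto-commit; committed c=7)
Op 4: BEGIN: in_txn=True, pending={}
Op 5: ROLLBACK: discarded pending []; in_txn=False
Op 6: UPDATE c=19 (auto-commit; committed c=19)
Op 7: UPDATE c=19 (auto-commit; committed c=19)
After op 7: visible(c) = 19 (pending={}, committed={c=19, e=8})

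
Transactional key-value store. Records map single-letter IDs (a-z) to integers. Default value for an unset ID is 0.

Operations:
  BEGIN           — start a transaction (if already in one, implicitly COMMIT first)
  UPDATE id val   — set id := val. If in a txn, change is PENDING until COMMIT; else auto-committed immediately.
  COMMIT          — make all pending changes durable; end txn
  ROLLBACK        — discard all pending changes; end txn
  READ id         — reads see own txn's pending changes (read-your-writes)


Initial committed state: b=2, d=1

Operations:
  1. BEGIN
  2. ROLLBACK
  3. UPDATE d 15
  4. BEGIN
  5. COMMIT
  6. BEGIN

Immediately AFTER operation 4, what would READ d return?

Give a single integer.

Initial committed: {b=2, d=1}
Op 1: BEGIN: in_txn=True, pending={}
Op 2: ROLLBACK: discarded pending []; in_txn=False
Op 3: UPDATE d=15 (auto-commit; committed d=15)
Op 4: BEGIN: in_txn=True, pending={}
After op 4: visible(d) = 15 (pending={}, committed={b=2, d=15})

Answer: 15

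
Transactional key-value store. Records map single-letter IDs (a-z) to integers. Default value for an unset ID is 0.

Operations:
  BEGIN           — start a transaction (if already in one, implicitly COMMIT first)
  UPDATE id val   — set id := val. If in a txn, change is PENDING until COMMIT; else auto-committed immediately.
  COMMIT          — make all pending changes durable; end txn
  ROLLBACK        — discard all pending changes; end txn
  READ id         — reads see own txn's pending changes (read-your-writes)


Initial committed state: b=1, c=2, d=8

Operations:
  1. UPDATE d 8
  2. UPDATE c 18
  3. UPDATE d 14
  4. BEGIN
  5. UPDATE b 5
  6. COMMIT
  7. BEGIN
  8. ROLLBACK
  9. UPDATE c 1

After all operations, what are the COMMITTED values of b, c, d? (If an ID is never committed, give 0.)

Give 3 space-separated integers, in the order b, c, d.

Initial committed: {b=1, c=2, d=8}
Op 1: UPDATE d=8 (auto-commit; committed d=8)
Op 2: UPDATE c=18 (auto-commit; committed c=18)
Op 3: UPDATE d=14 (auto-commit; committed d=14)
Op 4: BEGIN: in_txn=True, pending={}
Op 5: UPDATE b=5 (pending; pending now {b=5})
Op 6: COMMIT: merged ['b'] into committed; committed now {b=5, c=18, d=14}
Op 7: BEGIN: in_txn=True, pending={}
Op 8: ROLLBACK: discarded pending []; in_txn=False
Op 9: UPDATE c=1 (auto-commit; committed c=1)
Final committed: {b=5, c=1, d=14}

Answer: 5 1 14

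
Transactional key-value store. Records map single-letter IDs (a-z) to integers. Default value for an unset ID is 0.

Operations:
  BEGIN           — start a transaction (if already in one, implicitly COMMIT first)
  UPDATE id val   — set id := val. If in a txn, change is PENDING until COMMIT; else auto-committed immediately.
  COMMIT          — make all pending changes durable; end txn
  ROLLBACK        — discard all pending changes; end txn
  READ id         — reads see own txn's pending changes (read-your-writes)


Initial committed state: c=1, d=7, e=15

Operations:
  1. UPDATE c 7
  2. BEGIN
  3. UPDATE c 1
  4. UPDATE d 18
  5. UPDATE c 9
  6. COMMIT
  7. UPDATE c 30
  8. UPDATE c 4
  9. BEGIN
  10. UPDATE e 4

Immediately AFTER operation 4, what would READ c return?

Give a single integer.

Initial committed: {c=1, d=7, e=15}
Op 1: UPDATE c=7 (auto-commit; committed c=7)
Op 2: BEGIN: in_txn=True, pending={}
Op 3: UPDATE c=1 (pending; pending now {c=1})
Op 4: UPDATE d=18 (pending; pending now {c=1, d=18})
After op 4: visible(c) = 1 (pending={c=1, d=18}, committed={c=7, d=7, e=15})

Answer: 1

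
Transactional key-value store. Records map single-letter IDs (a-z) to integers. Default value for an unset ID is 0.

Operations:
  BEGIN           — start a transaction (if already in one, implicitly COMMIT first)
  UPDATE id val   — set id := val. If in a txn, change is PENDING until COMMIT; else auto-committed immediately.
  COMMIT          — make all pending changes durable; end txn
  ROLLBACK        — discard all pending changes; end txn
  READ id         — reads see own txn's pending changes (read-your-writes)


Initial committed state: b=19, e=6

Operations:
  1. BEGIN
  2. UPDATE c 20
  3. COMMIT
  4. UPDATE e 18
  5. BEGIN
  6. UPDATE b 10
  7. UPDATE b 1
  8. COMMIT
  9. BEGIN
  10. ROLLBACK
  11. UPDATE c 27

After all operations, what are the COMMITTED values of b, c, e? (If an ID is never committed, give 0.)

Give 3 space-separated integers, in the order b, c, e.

Answer: 1 27 18

Derivation:
Initial committed: {b=19, e=6}
Op 1: BEGIN: in_txn=True, pending={}
Op 2: UPDATE c=20 (pending; pending now {c=20})
Op 3: COMMIT: merged ['c'] into committed; committed now {b=19, c=20, e=6}
Op 4: UPDATE e=18 (auto-commit; committed e=18)
Op 5: BEGIN: in_txn=True, pending={}
Op 6: UPDATE b=10 (pending; pending now {b=10})
Op 7: UPDATE b=1 (pending; pending now {b=1})
Op 8: COMMIT: merged ['b'] into committed; committed now {b=1, c=20, e=18}
Op 9: BEGIN: in_txn=True, pending={}
Op 10: ROLLBACK: discarded pending []; in_txn=False
Op 11: UPDATE c=27 (auto-commit; committed c=27)
Final committed: {b=1, c=27, e=18}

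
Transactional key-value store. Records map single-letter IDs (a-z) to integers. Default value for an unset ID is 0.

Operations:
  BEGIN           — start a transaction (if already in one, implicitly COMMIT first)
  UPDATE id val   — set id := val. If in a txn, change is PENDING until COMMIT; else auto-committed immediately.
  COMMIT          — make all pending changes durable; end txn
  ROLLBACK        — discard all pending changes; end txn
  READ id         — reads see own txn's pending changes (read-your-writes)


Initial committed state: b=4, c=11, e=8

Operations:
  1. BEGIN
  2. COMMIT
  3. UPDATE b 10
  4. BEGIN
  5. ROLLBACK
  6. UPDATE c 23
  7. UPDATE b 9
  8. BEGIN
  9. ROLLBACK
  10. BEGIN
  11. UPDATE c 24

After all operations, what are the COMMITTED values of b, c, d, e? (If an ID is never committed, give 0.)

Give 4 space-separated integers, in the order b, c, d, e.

Answer: 9 23 0 8

Derivation:
Initial committed: {b=4, c=11, e=8}
Op 1: BEGIN: in_txn=True, pending={}
Op 2: COMMIT: merged [] into committed; committed now {b=4, c=11, e=8}
Op 3: UPDATE b=10 (auto-commit; committed b=10)
Op 4: BEGIN: in_txn=True, pending={}
Op 5: ROLLBACK: discarded pending []; in_txn=False
Op 6: UPDATE c=23 (auto-commit; committed c=23)
Op 7: UPDATE b=9 (auto-commit; committed b=9)
Op 8: BEGIN: in_txn=True, pending={}
Op 9: ROLLBACK: discarded pending []; in_txn=False
Op 10: BEGIN: in_txn=True, pending={}
Op 11: UPDATE c=24 (pending; pending now {c=24})
Final committed: {b=9, c=23, e=8}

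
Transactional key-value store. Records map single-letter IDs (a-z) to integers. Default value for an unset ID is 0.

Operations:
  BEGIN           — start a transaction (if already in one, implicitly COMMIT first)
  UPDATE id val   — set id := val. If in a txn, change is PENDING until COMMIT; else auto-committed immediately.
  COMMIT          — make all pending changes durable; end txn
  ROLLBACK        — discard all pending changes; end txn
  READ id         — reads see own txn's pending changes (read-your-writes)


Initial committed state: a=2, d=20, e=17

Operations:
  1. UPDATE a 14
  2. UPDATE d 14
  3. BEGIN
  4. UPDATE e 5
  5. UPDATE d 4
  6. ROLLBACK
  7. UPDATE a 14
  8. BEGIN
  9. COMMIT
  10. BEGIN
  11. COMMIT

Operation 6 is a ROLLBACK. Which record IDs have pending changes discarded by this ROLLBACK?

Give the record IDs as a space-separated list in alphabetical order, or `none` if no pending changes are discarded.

Answer: d e

Derivation:
Initial committed: {a=2, d=20, e=17}
Op 1: UPDATE a=14 (auto-commit; committed a=14)
Op 2: UPDATE d=14 (auto-commit; committed d=14)
Op 3: BEGIN: in_txn=True, pending={}
Op 4: UPDATE e=5 (pending; pending now {e=5})
Op 5: UPDATE d=4 (pending; pending now {d=4, e=5})
Op 6: ROLLBACK: discarded pending ['d', 'e']; in_txn=False
Op 7: UPDATE a=14 (auto-commit; committed a=14)
Op 8: BEGIN: in_txn=True, pending={}
Op 9: COMMIT: merged [] into committed; committed now {a=14, d=14, e=17}
Op 10: BEGIN: in_txn=True, pending={}
Op 11: COMMIT: merged [] into committed; committed now {a=14, d=14, e=17}
ROLLBACK at op 6 discards: ['d', 'e']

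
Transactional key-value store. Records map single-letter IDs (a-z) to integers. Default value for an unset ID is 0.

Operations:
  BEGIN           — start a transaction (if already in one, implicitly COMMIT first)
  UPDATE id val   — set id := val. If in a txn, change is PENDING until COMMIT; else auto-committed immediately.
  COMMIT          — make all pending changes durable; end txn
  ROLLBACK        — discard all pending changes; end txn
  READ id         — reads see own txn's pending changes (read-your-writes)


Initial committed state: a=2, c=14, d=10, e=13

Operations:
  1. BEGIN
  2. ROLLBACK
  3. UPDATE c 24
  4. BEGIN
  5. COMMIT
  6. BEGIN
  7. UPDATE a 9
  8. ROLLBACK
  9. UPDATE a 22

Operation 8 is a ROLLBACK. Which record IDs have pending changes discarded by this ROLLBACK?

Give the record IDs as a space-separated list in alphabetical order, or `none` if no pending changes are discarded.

Initial committed: {a=2, c=14, d=10, e=13}
Op 1: BEGIN: in_txn=True, pending={}
Op 2: ROLLBACK: discarded pending []; in_txn=False
Op 3: UPDATE c=24 (auto-commit; committed c=24)
Op 4: BEGIN: in_txn=True, pending={}
Op 5: COMMIT: merged [] into committed; committed now {a=2, c=24, d=10, e=13}
Op 6: BEGIN: in_txn=True, pending={}
Op 7: UPDATE a=9 (pending; pending now {a=9})
Op 8: ROLLBACK: discarded pending ['a']; in_txn=False
Op 9: UPDATE a=22 (auto-commit; committed a=22)
ROLLBACK at op 8 discards: ['a']

Answer: a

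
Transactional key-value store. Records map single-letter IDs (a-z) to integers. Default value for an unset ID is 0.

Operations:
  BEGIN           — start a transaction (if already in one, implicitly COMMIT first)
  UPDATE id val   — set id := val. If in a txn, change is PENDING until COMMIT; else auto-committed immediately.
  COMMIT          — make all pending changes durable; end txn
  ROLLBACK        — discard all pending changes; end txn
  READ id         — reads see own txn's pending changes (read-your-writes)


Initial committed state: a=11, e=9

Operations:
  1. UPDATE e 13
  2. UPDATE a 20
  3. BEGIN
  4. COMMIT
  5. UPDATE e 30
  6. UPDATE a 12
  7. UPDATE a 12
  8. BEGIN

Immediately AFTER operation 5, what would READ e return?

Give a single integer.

Initial committed: {a=11, e=9}
Op 1: UPDATE e=13 (auto-commit; committed e=13)
Op 2: UPDATE a=20 (auto-commit; committed a=20)
Op 3: BEGIN: in_txn=True, pending={}
Op 4: COMMIT: merged [] into committed; committed now {a=20, e=13}
Op 5: UPDATE e=30 (auto-commit; committed e=30)
After op 5: visible(e) = 30 (pending={}, committed={a=20, e=30})

Answer: 30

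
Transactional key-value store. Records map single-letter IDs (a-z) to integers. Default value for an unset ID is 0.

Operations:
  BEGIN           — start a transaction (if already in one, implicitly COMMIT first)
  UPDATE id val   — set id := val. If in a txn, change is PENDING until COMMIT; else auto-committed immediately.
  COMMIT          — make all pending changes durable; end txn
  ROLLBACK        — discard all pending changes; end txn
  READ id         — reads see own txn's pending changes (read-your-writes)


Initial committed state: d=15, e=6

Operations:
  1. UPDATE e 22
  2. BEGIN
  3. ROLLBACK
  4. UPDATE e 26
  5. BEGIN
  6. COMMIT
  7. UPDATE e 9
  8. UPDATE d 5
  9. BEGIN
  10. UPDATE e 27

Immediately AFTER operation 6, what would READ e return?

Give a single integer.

Answer: 26

Derivation:
Initial committed: {d=15, e=6}
Op 1: UPDATE e=22 (auto-commit; committed e=22)
Op 2: BEGIN: in_txn=True, pending={}
Op 3: ROLLBACK: discarded pending []; in_txn=False
Op 4: UPDATE e=26 (auto-commit; committed e=26)
Op 5: BEGIN: in_txn=True, pending={}
Op 6: COMMIT: merged [] into committed; committed now {d=15, e=26}
After op 6: visible(e) = 26 (pending={}, committed={d=15, e=26})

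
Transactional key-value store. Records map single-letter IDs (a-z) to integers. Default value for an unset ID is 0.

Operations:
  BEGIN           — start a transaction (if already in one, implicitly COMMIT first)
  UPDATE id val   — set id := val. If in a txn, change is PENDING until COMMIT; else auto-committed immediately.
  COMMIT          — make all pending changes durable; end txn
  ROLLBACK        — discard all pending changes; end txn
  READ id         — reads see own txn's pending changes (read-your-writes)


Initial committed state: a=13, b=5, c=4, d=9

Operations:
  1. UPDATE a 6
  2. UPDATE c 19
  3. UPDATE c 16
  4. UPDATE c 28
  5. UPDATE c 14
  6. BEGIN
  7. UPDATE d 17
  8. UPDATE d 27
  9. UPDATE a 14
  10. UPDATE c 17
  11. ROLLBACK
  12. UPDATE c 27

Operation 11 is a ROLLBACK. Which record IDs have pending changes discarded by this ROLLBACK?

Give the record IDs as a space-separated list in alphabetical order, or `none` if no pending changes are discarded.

Initial committed: {a=13, b=5, c=4, d=9}
Op 1: UPDATE a=6 (auto-commit; committed a=6)
Op 2: UPDATE c=19 (auto-commit; committed c=19)
Op 3: UPDATE c=16 (auto-commit; committed c=16)
Op 4: UPDATE c=28 (auto-commit; committed c=28)
Op 5: UPDATE c=14 (auto-commit; committed c=14)
Op 6: BEGIN: in_txn=True, pending={}
Op 7: UPDATE d=17 (pending; pending now {d=17})
Op 8: UPDATE d=27 (pending; pending now {d=27})
Op 9: UPDATE a=14 (pending; pending now {a=14, d=27})
Op 10: UPDATE c=17 (pending; pending now {a=14, c=17, d=27})
Op 11: ROLLBACK: discarded pending ['a', 'c', 'd']; in_txn=False
Op 12: UPDATE c=27 (auto-commit; committed c=27)
ROLLBACK at op 11 discards: ['a', 'c', 'd']

Answer: a c d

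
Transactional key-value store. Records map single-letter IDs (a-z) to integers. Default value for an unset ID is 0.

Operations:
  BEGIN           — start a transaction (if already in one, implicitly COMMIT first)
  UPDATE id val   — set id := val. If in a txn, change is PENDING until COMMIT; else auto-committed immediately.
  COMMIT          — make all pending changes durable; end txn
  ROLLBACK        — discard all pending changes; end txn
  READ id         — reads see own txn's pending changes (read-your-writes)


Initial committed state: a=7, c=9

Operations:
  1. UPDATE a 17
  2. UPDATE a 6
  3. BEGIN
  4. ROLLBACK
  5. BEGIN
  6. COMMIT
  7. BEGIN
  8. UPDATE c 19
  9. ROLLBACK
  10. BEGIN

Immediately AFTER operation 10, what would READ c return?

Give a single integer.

Answer: 9

Derivation:
Initial committed: {a=7, c=9}
Op 1: UPDATE a=17 (auto-commit; committed a=17)
Op 2: UPDATE a=6 (auto-commit; committed a=6)
Op 3: BEGIN: in_txn=True, pending={}
Op 4: ROLLBACK: discarded pending []; in_txn=False
Op 5: BEGIN: in_txn=True, pending={}
Op 6: COMMIT: merged [] into committed; committed now {a=6, c=9}
Op 7: BEGIN: in_txn=True, pending={}
Op 8: UPDATE c=19 (pending; pending now {c=19})
Op 9: ROLLBACK: discarded pending ['c']; in_txn=False
Op 10: BEGIN: in_txn=True, pending={}
After op 10: visible(c) = 9 (pending={}, committed={a=6, c=9})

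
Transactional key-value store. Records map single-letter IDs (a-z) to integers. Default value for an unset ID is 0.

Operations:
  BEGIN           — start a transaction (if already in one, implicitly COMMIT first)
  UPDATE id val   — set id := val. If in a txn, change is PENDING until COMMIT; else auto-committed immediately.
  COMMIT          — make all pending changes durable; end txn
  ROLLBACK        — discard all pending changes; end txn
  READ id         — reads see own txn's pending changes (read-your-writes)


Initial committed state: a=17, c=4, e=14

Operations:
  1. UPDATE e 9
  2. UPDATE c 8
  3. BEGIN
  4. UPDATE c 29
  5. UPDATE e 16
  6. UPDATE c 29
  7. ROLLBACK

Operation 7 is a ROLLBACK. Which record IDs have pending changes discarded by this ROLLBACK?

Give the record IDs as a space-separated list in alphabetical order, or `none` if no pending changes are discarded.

Answer: c e

Derivation:
Initial committed: {a=17, c=4, e=14}
Op 1: UPDATE e=9 (auto-commit; committed e=9)
Op 2: UPDATE c=8 (auto-commit; committed c=8)
Op 3: BEGIN: in_txn=True, pending={}
Op 4: UPDATE c=29 (pending; pending now {c=29})
Op 5: UPDATE e=16 (pending; pending now {c=29, e=16})
Op 6: UPDATE c=29 (pending; pending now {c=29, e=16})
Op 7: ROLLBACK: discarded pending ['c', 'e']; in_txn=False
ROLLBACK at op 7 discards: ['c', 'e']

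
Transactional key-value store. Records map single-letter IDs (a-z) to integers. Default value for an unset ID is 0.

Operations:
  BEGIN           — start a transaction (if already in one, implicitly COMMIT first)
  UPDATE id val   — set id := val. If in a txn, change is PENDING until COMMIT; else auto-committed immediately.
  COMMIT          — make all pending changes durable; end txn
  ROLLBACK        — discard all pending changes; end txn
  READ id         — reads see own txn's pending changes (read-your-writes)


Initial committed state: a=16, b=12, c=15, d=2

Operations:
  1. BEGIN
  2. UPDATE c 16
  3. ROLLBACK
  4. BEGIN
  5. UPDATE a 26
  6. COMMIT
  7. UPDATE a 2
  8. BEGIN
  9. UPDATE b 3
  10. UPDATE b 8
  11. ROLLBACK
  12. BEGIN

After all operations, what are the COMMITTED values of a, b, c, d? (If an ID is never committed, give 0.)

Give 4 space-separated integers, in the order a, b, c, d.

Answer: 2 12 15 2

Derivation:
Initial committed: {a=16, b=12, c=15, d=2}
Op 1: BEGIN: in_txn=True, pending={}
Op 2: UPDATE c=16 (pending; pending now {c=16})
Op 3: ROLLBACK: discarded pending ['c']; in_txn=False
Op 4: BEGIN: in_txn=True, pending={}
Op 5: UPDATE a=26 (pending; pending now {a=26})
Op 6: COMMIT: merged ['a'] into committed; committed now {a=26, b=12, c=15, d=2}
Op 7: UPDATE a=2 (auto-commit; committed a=2)
Op 8: BEGIN: in_txn=True, pending={}
Op 9: UPDATE b=3 (pending; pending now {b=3})
Op 10: UPDATE b=8 (pending; pending now {b=8})
Op 11: ROLLBACK: discarded pending ['b']; in_txn=False
Op 12: BEGIN: in_txn=True, pending={}
Final committed: {a=2, b=12, c=15, d=2}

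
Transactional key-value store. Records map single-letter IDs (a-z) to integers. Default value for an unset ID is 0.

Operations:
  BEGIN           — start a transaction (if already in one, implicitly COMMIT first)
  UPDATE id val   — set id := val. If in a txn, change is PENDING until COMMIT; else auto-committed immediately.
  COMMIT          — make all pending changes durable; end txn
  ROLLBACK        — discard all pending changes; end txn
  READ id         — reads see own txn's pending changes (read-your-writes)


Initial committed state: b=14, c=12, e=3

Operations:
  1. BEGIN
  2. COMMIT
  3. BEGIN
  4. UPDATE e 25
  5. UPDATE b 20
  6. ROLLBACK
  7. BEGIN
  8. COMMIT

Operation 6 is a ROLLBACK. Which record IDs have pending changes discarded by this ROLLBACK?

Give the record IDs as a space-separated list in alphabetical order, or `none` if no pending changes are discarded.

Initial committed: {b=14, c=12, e=3}
Op 1: BEGIN: in_txn=True, pending={}
Op 2: COMMIT: merged [] into committed; committed now {b=14, c=12, e=3}
Op 3: BEGIN: in_txn=True, pending={}
Op 4: UPDATE e=25 (pending; pending now {e=25})
Op 5: UPDATE b=20 (pending; pending now {b=20, e=25})
Op 6: ROLLBACK: discarded pending ['b', 'e']; in_txn=False
Op 7: BEGIN: in_txn=True, pending={}
Op 8: COMMIT: merged [] into committed; committed now {b=14, c=12, e=3}
ROLLBACK at op 6 discards: ['b', 'e']

Answer: b e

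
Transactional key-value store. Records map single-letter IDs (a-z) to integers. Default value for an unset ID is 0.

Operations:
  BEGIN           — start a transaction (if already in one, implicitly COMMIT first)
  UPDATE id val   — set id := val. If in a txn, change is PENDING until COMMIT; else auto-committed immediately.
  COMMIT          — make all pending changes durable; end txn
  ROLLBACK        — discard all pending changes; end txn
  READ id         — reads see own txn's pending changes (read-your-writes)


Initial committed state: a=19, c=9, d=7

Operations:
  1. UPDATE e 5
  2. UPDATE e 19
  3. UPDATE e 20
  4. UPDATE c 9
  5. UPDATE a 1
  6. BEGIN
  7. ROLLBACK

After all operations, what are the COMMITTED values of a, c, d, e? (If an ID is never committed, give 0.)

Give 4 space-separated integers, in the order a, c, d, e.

Answer: 1 9 7 20

Derivation:
Initial committed: {a=19, c=9, d=7}
Op 1: UPDATE e=5 (auto-commit; committed e=5)
Op 2: UPDATE e=19 (auto-commit; committed e=19)
Op 3: UPDATE e=20 (auto-commit; committed e=20)
Op 4: UPDATE c=9 (auto-commit; committed c=9)
Op 5: UPDATE a=1 (auto-commit; committed a=1)
Op 6: BEGIN: in_txn=True, pending={}
Op 7: ROLLBACK: discarded pending []; in_txn=False
Final committed: {a=1, c=9, d=7, e=20}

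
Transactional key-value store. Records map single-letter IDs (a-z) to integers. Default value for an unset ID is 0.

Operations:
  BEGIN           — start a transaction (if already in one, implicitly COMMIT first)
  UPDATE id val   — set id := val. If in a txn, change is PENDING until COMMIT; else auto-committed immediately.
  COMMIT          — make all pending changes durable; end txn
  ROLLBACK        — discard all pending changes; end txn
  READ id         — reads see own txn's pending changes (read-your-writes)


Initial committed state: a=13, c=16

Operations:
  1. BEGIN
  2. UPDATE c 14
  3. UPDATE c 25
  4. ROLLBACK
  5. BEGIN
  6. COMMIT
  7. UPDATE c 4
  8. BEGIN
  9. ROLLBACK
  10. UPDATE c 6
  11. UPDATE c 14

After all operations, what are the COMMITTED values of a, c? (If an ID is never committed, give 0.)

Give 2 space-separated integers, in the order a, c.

Answer: 13 14

Derivation:
Initial committed: {a=13, c=16}
Op 1: BEGIN: in_txn=True, pending={}
Op 2: UPDATE c=14 (pending; pending now {c=14})
Op 3: UPDATE c=25 (pending; pending now {c=25})
Op 4: ROLLBACK: discarded pending ['c']; in_txn=False
Op 5: BEGIN: in_txn=True, pending={}
Op 6: COMMIT: merged [] into committed; committed now {a=13, c=16}
Op 7: UPDATE c=4 (auto-commit; committed c=4)
Op 8: BEGIN: in_txn=True, pending={}
Op 9: ROLLBACK: discarded pending []; in_txn=False
Op 10: UPDATE c=6 (auto-commit; committed c=6)
Op 11: UPDATE c=14 (auto-commit; committed c=14)
Final committed: {a=13, c=14}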